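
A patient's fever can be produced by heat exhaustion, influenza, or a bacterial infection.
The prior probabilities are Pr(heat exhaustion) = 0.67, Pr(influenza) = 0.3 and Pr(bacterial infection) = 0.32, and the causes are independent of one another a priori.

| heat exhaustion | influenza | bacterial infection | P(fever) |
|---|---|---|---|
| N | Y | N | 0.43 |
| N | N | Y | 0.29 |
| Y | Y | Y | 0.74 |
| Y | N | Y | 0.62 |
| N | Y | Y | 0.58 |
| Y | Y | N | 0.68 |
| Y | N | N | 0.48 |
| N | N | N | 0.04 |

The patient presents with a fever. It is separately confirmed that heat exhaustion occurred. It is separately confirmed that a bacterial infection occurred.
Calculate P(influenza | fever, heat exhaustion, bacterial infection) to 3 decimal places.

By total probability over both values of influenza:
  P(fever | heat exhaustion, bacterial infection) = 0.62×0.7 + 0.74×0.3
        = 0.434000 + 0.222000 = 0.656000
The terms with influenza present sum to 0.222000, so
  P(influenza | fever, heat exhaustion, bacterial infection) = 0.222000 / 0.656000 ≈ 0.338

P(influenza | fever, heat exhaustion, bacterial infection) ≈ 0.338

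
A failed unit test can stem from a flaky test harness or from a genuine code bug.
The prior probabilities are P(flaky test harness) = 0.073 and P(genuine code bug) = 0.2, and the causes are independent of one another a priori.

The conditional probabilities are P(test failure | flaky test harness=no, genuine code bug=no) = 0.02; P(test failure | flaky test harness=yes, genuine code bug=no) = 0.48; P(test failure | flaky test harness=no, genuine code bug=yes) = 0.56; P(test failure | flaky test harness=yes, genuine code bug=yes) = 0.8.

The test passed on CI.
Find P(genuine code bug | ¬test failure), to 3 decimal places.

By total probability over the 4 (flaky test harness, genuine code bug) configurations:
  P(¬test failure) = 0.98*0.927*0.8 + 0.44*0.927*0.2 + 0.52*0.073*0.8 + 0.2*0.073*0.2
        = 0.726768 + 0.081576 + 0.030368 + 0.002920 = 0.841632
Keeping only the genuine code bug-present terms gives 0.084496, so
  P(genuine code bug | ¬test failure) = 0.084496 / 0.841632 ≈ 0.100

P(genuine code bug | ¬test failure) ≈ 0.100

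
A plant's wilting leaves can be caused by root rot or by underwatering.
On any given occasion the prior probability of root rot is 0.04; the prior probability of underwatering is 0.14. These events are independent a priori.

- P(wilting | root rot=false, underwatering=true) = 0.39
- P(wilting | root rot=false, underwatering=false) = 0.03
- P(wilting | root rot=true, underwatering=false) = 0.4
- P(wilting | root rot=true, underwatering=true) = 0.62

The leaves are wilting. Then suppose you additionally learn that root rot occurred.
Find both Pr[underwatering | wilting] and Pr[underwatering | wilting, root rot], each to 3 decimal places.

Enumerate the 4 (root rot, underwatering) configurations and weight by the priors:
  P(wilting) = 0.03×0.96×0.86 + 0.39×0.96×0.14 + 0.4×0.04×0.86 + 0.62×0.04×0.14
        = 0.024768 + 0.052416 + 0.013760 + 0.003472 = 0.094416
The terms with underwatering present sum to 0.055888, so
  P(underwatering | wilting) = 0.055888 / 0.094416 ≈ 0.592

Now also conditioning on root rot=true:
By total probability over both values of underwatering:
  P(wilting | root rot) = 0.4×0.86 + 0.62×0.14
        = 0.344000 + 0.086800 = 0.430800
Configurations with underwatering contribute 0.086800, so
  P(underwatering | wilting, root rot) = 0.086800 / 0.430800 ≈ 0.201
This is intercausal reasoning (explaining away): once root rot accounts for the wilting, underwatering becomes less likely.

Pr[underwatering | wilting] ≈ 0.592; Pr[underwatering | wilting, root rot] ≈ 0.201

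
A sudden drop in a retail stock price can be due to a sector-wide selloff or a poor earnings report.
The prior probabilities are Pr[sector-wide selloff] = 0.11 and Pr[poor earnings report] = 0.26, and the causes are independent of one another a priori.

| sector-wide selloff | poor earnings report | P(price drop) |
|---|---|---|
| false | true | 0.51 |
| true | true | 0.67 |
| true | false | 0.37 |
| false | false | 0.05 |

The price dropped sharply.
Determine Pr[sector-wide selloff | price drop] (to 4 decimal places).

For the numerator, keep only sector-wide selloff=true terms: 0.030118 + 0.019162 = 0.049280
The normalizing constant is 0.05×0.89×0.74 + 0.51×0.89×0.26 + 0.37×0.11×0.74 + 0.67×0.11×0.26 = 0.200224
Posterior = 0.049280 / 0.200224 ≈ 0.2461

Pr[sector-wide selloff | price drop] ≈ 0.2461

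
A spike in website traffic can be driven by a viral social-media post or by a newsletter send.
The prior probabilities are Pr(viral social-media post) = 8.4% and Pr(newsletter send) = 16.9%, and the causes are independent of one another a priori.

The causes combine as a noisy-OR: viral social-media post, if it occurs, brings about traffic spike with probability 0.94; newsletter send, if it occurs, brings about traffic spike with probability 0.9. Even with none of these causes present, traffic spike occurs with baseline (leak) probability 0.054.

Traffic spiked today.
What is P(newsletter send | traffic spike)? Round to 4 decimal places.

P(newsletter send | traffic spike) ≈ 0.5906

Under noisy-OR, P(traffic spike | causes) = 1 − (1−0.054)·∏(1−qᵢ) over the active causes.
Sum P(traffic spike|·) weighted by the priors over the 4 (viral social-media post, newsletter send) configurations:
  P(traffic spike) = 0.054×0.916×0.831 + 0.9054×0.916×0.169 + 0.94324×0.084×0.831 + 0.994324×0.084×0.169
        = 0.041105 + 0.140160 + 0.065842 + 0.014115 = 0.261222
Keeping only the newsletter send-present terms gives 0.154275, so
  P(newsletter send | traffic spike) = 0.154275 / 0.261222 ≈ 0.5906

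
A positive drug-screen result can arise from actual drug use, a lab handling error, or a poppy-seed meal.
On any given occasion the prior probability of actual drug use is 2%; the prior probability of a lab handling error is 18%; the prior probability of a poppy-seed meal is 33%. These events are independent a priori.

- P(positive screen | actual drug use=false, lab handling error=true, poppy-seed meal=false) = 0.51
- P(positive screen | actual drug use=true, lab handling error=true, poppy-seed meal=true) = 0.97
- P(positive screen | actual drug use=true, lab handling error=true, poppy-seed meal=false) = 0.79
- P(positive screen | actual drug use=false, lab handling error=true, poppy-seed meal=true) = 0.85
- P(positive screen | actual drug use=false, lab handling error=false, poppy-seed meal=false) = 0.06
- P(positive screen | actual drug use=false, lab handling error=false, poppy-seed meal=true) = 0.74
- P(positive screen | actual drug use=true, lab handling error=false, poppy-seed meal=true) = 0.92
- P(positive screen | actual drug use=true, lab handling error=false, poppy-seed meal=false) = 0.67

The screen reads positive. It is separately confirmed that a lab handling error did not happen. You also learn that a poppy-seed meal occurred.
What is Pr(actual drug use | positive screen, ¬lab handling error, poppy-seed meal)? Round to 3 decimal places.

Numerator (weight on configurations with actual drug use): 0.92*0.02 = 0.018400
Normalizer over all consistent configurations: 0.74*0.98 + 0.92*0.02 = 0.743600
P(actual drug use | positive screen, ¬lab handling error, poppy-seed meal) = 0.018400/0.743600 ≈ 0.025

Pr(actual drug use | positive screen, ¬lab handling error, poppy-seed meal) ≈ 0.025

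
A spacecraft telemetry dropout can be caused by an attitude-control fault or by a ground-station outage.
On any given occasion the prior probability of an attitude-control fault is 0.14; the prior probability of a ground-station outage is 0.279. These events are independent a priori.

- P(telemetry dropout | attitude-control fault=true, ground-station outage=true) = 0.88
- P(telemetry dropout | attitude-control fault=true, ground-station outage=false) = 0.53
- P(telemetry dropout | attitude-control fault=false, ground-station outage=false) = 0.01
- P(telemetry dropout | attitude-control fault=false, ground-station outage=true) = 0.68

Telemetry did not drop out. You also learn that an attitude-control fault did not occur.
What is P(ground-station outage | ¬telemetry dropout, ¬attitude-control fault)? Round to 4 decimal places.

Numerator (weight on configurations with ground-station outage): 0.32·0.279 = 0.089280
Normalizer over all consistent configurations: 0.99·0.721 + 0.32·0.279 = 0.803070
P(ground-station outage | ¬telemetry dropout, ¬attitude-control fault) = 0.089280/0.803070 ≈ 0.1112

P(ground-station outage | ¬telemetry dropout, ¬attitude-control fault) ≈ 0.1112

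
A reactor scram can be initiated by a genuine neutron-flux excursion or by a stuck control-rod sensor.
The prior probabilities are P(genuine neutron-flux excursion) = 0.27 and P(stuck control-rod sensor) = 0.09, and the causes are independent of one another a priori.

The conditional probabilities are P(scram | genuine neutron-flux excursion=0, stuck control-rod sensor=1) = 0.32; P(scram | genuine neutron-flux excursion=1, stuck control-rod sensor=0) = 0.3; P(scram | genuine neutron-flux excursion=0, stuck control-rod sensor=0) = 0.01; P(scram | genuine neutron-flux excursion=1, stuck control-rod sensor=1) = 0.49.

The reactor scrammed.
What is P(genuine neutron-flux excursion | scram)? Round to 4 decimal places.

P(genuine neutron-flux excursion | scram) ≈ 0.7558

Weight on genuine neutron-flux excursion=true, given the evidence: 0.073710 + 0.011907 = 0.085617
Denominator P(scram): 0.01×0.73×0.91 + 0.32×0.73×0.09 + 0.3×0.27×0.91 + 0.49×0.27×0.09 = 0.113284
Posterior = 0.085617 / 0.113284 ≈ 0.7558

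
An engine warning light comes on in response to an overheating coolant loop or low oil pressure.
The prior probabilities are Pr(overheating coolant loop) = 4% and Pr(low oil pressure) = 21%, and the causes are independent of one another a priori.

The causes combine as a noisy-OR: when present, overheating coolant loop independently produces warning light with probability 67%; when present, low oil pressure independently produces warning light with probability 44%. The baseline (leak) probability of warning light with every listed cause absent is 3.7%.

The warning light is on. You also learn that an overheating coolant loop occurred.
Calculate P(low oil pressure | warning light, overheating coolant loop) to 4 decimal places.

P(low oil pressure | warning light, overheating coolant loop) ≈ 0.2426

Under noisy-OR, P(warning light | causes) = 1 − (1−0.037)·∏(1−qᵢ) over the active causes.
Enumerate both values of low oil pressure and weight by the priors:
  P(warning light | overheating coolant loop) = 0.68221×0.79 + 0.822038×0.21
        = 0.538946 + 0.172628 = 0.711574
Configurations with low oil pressure contribute 0.172628, so
  P(low oil pressure | warning light, overheating coolant loop) = 0.172628 / 0.711574 ≈ 0.2426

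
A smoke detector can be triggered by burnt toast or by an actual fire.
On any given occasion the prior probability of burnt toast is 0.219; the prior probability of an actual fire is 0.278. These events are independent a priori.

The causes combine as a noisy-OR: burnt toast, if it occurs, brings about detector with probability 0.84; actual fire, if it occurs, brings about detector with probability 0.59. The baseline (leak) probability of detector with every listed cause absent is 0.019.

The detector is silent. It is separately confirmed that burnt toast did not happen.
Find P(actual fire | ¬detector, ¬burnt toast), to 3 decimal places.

P(actual fire | ¬detector, ¬burnt toast) ≈ 0.136

Under noisy-OR, P(detector | causes) = 1 − (1−0.019)·∏(1−qᵢ) over the active causes.
P(¬detector | ¬burnt toast) = 0.981*0.722 + 0.40221*0.278 = 0.708282 + 0.111814 = 0.820096
The actual fire-present share is 0.40221*0.278 = 0.111814.
P(actual fire | ¬detector, ¬burnt toast) = 0.111814 / 0.820096 ≈ 0.136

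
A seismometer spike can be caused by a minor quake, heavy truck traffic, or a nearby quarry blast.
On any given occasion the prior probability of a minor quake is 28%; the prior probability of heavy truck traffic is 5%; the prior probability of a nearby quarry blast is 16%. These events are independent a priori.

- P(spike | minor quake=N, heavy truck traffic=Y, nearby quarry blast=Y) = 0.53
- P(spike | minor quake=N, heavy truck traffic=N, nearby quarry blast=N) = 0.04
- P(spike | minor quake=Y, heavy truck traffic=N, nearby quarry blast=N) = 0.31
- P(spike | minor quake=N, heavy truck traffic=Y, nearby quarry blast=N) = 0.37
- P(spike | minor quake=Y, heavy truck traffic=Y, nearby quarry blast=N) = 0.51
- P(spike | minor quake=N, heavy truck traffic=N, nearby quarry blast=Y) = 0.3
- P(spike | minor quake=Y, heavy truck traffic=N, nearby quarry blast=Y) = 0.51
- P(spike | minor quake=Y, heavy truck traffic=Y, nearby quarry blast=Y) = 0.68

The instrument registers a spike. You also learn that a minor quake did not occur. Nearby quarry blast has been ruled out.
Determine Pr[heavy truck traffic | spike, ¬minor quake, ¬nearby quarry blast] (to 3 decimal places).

Pr[heavy truck traffic | spike, ¬minor quake, ¬nearby quarry blast] ≈ 0.327

P(spike | ¬minor quake, ¬nearby quarry blast) = 0.04×0.95 + 0.37×0.05 = 0.038000 + 0.018500 = 0.056500
Of this, 0.018500 comes from 0.37×0.05 (the heavy truck traffic=true cases).
Hence the posterior is 0.018500/0.056500 ≈ 0.327.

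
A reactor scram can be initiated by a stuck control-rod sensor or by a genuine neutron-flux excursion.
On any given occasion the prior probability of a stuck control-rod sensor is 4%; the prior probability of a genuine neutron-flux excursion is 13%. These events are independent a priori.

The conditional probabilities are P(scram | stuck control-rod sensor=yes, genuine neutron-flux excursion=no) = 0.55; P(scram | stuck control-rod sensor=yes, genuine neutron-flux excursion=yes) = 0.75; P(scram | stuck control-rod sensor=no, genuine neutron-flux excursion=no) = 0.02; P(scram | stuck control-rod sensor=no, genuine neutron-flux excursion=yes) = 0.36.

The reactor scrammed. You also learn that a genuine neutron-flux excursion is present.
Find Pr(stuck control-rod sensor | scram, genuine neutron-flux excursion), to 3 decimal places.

Pr(stuck control-rod sensor | scram, genuine neutron-flux excursion) ≈ 0.080

By total probability over both values of stuck control-rod sensor:
  P(scram | genuine neutron-flux excursion) = 0.36×0.96 + 0.75×0.04
        = 0.345600 + 0.030000 = 0.375600
Configurations with stuck control-rod sensor contribute 0.030000, so
  P(stuck control-rod sensor | scram, genuine neutron-flux excursion) = 0.030000 / 0.375600 ≈ 0.080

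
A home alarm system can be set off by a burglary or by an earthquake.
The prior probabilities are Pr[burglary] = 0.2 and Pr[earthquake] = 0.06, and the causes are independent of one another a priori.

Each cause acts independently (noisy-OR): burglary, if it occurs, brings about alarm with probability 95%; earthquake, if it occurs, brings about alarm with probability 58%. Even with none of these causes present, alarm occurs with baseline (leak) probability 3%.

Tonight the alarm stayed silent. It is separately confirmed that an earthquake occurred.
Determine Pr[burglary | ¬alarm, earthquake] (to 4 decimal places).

Under noisy-OR, P(alarm | causes) = 1 − (1−0.03)·∏(1−qᵢ) over the active causes.
P(¬alarm | earthquake) = 0.4074·0.8 + 0.02037·0.2 = 0.325920 + 0.004074 = 0.329994
The burglary-present share is 0.02037·0.2 = 0.004074.
Hence the posterior is 0.004074/0.329994 ≈ 0.0123.

Pr[burglary | ¬alarm, earthquake] ≈ 0.0123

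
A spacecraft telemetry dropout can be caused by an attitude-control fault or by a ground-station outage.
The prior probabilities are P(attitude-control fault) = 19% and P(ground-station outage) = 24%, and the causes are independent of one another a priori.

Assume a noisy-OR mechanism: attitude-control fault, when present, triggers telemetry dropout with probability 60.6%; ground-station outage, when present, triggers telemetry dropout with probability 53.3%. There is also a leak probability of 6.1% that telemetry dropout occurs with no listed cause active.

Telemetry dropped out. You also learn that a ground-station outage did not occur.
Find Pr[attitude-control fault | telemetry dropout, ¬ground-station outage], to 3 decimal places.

Under noisy-OR, P(telemetry dropout | causes) = 1 − (1−0.061)·∏(1−qᵢ) over the active causes.
Numerator (weight on configurations with attitude-control fault): 0.630034·0.19 = 0.119706
The normalizing constant is 0.061·0.81 + 0.630034·0.19 = 0.169116
Posterior = 0.119706 / 0.169116 ≈ 0.708

Pr[attitude-control fault | telemetry dropout, ¬ground-station outage] ≈ 0.708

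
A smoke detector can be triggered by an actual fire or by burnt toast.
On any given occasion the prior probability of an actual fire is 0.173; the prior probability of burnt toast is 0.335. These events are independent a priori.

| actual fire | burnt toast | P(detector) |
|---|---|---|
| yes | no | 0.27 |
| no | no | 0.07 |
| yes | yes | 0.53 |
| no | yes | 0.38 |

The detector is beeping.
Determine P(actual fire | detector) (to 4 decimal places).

Numerator (weight on configurations with actual fire): 0.031062 + 0.030716 = 0.061778
Normalizer over all consistent configurations: 0.07×0.827×0.665 + 0.38×0.827×0.335 + 0.27×0.173×0.665 + 0.53×0.173×0.335 = 0.205552
Posterior = 0.061778 / 0.205552 ≈ 0.3005

P(actual fire | detector) ≈ 0.3005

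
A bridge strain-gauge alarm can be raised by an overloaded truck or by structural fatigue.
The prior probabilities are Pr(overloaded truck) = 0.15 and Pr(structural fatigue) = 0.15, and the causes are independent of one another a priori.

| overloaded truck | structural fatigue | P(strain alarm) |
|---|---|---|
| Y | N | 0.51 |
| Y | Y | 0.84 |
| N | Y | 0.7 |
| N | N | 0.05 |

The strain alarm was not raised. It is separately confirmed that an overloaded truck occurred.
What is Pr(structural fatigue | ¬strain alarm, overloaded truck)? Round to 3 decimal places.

Pr(structural fatigue | ¬strain alarm, overloaded truck) ≈ 0.054

Enumerate both values of structural fatigue and weight by the priors:
  P(¬strain alarm | overloaded truck) = 0.49·0.85 + 0.16·0.15
        = 0.416500 + 0.024000 = 0.440500
The terms with structural fatigue present sum to 0.024000, so
  P(structural fatigue | ¬strain alarm, overloaded truck) = 0.024000 / 0.440500 ≈ 0.054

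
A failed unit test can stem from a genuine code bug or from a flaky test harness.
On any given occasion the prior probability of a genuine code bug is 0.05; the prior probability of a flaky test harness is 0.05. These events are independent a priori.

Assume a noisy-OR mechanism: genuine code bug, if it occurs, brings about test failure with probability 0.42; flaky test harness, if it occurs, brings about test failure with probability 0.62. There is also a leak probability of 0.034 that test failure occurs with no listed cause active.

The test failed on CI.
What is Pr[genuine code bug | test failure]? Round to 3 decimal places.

Pr[genuine code bug | test failure] ≈ 0.273

Under noisy-OR, P(test failure | causes) = 1 − (1−0.034)·∏(1−qᵢ) over the active causes.
Weight on genuine code bug=true, given the evidence: 0.020887 + 0.001968 = 0.022855
Denominator P(test failure): 0.034*0.95*0.95 + 0.63292*0.95*0.05 + 0.43972*0.05*0.95 + 0.787094*0.05*0.05 = 0.083604
Posterior = 0.022855 / 0.083604 ≈ 0.273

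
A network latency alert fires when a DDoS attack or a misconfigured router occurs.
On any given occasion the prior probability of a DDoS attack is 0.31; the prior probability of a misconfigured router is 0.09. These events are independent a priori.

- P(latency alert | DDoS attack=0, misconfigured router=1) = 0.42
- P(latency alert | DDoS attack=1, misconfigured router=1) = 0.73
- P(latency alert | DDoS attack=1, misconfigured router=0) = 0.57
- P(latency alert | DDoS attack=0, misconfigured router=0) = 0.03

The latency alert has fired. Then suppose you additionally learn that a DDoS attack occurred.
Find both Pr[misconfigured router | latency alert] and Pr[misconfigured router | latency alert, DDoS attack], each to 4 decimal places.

By total probability over the 4 (DDoS attack, misconfigured router) configurations:
  P(latency alert) = 0.03*0.69*0.91 + 0.42*0.69*0.09 + 0.57*0.31*0.91 + 0.73*0.31*0.09
        = 0.018837 + 0.026082 + 0.160797 + 0.020367 = 0.226083
Keeping only the misconfigured router-present terms gives 0.046449, so
  P(misconfigured router | latency alert) = 0.046449 / 0.226083 ≈ 0.2055

Now also conditioning on DDoS attack=true:
By total probability over both values of misconfigured router:
  P(latency alert | DDoS attack) = 0.57×0.91 + 0.73×0.09
        = 0.518700 + 0.065700 = 0.584400
Keeping only the misconfigured router-present terms gives 0.065700, so
  P(misconfigured router | latency alert, DDoS attack) = 0.065700 / 0.584400 ≈ 0.1124
The drop from 0.2055 to 0.1124 is the explaining-away (discounting) effect.

Pr[misconfigured router | latency alert] ≈ 0.2055; Pr[misconfigured router | latency alert, DDoS attack] ≈ 0.1124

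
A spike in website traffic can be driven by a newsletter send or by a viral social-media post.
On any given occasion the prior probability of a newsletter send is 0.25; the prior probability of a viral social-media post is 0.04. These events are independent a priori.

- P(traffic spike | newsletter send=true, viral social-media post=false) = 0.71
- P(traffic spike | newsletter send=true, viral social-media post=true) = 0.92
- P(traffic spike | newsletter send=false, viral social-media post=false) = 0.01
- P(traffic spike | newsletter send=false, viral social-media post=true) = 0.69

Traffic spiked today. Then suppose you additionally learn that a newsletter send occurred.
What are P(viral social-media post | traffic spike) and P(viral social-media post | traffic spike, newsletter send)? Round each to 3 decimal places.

P(viral social-media post | traffic spike) ≈ 0.144; P(viral social-media post | traffic spike, newsletter send) ≈ 0.051

Sum P(traffic spike|·) weighted by the priors over the 4 (newsletter send, viral social-media post) configurations:
  P(traffic spike) = 0.01·0.75·0.96 + 0.69·0.75·0.04 + 0.71·0.25·0.96 + 0.92·0.25·0.04
        = 0.007200 + 0.020700 + 0.170400 + 0.009200 = 0.207500
The terms with viral social-media post present sum to 0.029900, so
  P(viral social-media post | traffic spike) = 0.029900 / 0.207500 ≈ 0.144

With the extra evidence:
Sum P(traffic spike|·) weighted by the priors over both values of viral social-media post:
  P(traffic spike | newsletter send) = 0.71*0.96 + 0.92*0.04
        = 0.681600 + 0.036800 = 0.718400
The terms with viral social-media post present sum to 0.036800, so
  P(viral social-media post | traffic spike, newsletter send) = 0.036800 / 0.718400 ≈ 0.051
Conditioning on newsletter send lowers the posterior on viral social-media post: the classic explaining-away effect in a common-effect structure.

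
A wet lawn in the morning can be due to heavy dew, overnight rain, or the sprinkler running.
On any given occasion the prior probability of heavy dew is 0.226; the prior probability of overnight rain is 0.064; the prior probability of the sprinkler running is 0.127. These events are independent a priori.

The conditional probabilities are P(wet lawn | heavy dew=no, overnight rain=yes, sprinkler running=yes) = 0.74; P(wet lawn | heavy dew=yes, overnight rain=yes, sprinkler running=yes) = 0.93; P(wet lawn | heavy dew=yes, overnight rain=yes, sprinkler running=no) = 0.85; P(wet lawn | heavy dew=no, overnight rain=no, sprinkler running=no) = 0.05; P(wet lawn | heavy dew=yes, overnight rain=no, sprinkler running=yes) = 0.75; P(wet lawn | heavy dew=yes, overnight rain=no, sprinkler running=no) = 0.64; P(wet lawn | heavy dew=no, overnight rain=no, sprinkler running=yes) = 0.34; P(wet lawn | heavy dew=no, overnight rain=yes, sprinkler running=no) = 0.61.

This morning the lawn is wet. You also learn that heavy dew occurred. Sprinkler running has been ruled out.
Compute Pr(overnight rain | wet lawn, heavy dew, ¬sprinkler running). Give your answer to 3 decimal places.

Pr(overnight rain | wet lawn, heavy dew, ¬sprinkler running) ≈ 0.083

For the numerator, keep only overnight rain=true terms: 0.85×0.064 = 0.054400
The normalizing constant is 0.64×0.936 + 0.85×0.064 = 0.653440
P(overnight rain | wet lawn, heavy dew, ¬sprinkler running) = 0.054400/0.653440 ≈ 0.083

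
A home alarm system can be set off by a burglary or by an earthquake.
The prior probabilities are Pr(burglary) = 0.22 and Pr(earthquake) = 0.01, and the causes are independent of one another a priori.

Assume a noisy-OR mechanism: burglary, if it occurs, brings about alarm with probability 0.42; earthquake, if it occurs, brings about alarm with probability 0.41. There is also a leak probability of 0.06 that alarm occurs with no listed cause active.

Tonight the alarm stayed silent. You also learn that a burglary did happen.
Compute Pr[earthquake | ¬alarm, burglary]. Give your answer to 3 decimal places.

Under noisy-OR, P(alarm | causes) = 1 − (1−0.06)·∏(1−qᵢ) over the active causes.
For the numerator, keep only earthquake=true terms: 0.321668*0.01 = 0.003217
Denominator P(¬alarm | burglary): 0.5452*0.99 + 0.321668*0.01 = 0.542965
Posterior = 0.003217 / 0.542965 ≈ 0.006

Pr[earthquake | ¬alarm, burglary] ≈ 0.006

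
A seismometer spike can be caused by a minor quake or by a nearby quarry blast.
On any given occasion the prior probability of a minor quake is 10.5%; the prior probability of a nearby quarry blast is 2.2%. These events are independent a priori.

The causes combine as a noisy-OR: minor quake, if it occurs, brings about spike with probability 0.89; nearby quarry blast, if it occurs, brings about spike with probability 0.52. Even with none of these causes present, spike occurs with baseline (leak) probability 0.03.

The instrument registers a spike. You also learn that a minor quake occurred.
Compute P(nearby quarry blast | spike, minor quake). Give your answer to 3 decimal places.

Under noisy-OR, P(spike | causes) = 1 − (1−0.03)·∏(1−qᵢ) over the active causes.
P(spike | minor quake) = 0.8933*0.978 + 0.948784*0.022 = 0.873647 + 0.020873 = 0.894520
The nearby quarry blast-present share is 0.948784*0.022 = 0.020873.
So P(nearby quarry blast | spike, minor quake) = 0.020873/0.894520 ≈ 0.023.

P(nearby quarry blast | spike, minor quake) ≈ 0.023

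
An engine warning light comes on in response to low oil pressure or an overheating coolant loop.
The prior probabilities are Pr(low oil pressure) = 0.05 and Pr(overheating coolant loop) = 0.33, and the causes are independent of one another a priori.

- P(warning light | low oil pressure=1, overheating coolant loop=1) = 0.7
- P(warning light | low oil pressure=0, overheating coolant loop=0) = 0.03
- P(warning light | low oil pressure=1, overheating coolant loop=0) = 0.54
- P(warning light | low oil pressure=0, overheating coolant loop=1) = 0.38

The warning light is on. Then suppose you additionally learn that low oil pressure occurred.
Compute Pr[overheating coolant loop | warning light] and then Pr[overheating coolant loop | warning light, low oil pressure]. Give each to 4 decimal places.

P(warning light) = 0.03×0.95×0.67 + 0.38×0.95×0.33 + 0.54×0.05×0.67 + 0.7×0.05×0.33 = 0.019095 + 0.119130 + 0.018090 + 0.011550 = 0.167865
Restricting to configurations with overheating coolant loop present: 0.119130 + 0.011550 = 0.130680.
P(overheating coolant loop | warning light) = 0.130680 / 0.167865 ≈ 0.7785

With the extra evidence:
By total probability over both values of overheating coolant loop:
  P(warning light | low oil pressure) = 0.54·0.67 + 0.7·0.33
        = 0.361800 + 0.231000 = 0.592800
Configurations with overheating coolant loop contribute 0.231000, so
  P(overheating coolant loop | warning light, low oil pressure) = 0.231000 / 0.592800 ≈ 0.3897

Pr[overheating coolant loop | warning light] ≈ 0.7785; Pr[overheating coolant loop | warning light, low oil pressure] ≈ 0.3897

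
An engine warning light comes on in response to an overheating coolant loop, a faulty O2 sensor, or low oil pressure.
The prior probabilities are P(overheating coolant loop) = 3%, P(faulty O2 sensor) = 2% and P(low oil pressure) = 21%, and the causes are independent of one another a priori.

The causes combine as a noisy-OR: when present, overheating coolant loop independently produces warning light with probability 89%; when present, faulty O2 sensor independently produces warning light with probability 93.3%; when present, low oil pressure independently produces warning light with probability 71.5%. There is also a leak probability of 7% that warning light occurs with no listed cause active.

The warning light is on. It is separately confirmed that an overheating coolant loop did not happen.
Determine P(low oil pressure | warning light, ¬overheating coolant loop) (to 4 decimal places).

Under noisy-OR, P(warning light | causes) = 1 − (1−0.07)·∏(1−qᵢ) over the active causes.
By total probability over the 4 (faulty O2 sensor, low oil pressure) configurations:
  P(warning light | ¬overheating coolant loop) = 0.07×0.98×0.79 + 0.73495×0.98×0.21 + 0.93769×0.02×0.79 + 0.982242×0.02×0.21
        = 0.054194 + 0.151253 + 0.014816 + 0.004125 = 0.224388
Configurations with low oil pressure contribute 0.155378, so
  P(low oil pressure | warning light, ¬overheating coolant loop) = 0.155378 / 0.224388 ≈ 0.6925

P(low oil pressure | warning light, ¬overheating coolant loop) ≈ 0.6925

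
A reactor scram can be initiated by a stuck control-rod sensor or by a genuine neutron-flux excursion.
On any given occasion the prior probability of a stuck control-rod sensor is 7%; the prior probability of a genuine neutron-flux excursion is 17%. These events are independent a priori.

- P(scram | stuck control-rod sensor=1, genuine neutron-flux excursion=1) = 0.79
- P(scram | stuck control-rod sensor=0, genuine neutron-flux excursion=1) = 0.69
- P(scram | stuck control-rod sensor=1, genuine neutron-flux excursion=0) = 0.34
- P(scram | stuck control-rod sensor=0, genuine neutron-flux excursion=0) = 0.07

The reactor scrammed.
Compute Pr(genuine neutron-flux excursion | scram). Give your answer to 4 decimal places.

For the numerator, keep only genuine neutron-flux excursion=true terms: 0.109089 + 0.009401 = 0.118490
The normalizing constant is 0.07×0.93×0.83 + 0.69×0.93×0.17 + 0.34×0.07×0.83 + 0.79×0.07×0.17 = 0.192277
P(genuine neutron-flux excursion | scram) = 0.118490/0.192277 ≈ 0.6162

Pr(genuine neutron-flux excursion | scram) ≈ 0.6162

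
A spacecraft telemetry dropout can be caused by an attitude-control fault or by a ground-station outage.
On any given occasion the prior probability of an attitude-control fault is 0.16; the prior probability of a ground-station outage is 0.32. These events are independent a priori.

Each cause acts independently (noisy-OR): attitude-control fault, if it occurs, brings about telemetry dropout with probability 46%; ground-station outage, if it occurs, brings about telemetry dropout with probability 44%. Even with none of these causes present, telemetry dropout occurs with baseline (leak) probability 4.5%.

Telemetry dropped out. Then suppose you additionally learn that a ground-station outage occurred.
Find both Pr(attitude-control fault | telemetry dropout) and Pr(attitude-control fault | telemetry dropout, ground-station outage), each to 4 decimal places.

Pr(attitude-control fault | telemetry dropout) ≈ 0.3715; Pr(attitude-control fault | telemetry dropout, ground-station outage) ≈ 0.2255

Under noisy-OR, P(telemetry dropout | causes) = 1 − (1−0.045)·∏(1−qᵢ) over the active causes.
Numerator (weight on configurations with attitude-control fault): 0.052692 + 0.036414 = 0.089106
The normalizing constant is 0.045×0.84×0.68 + 0.4652×0.84×0.32 + 0.4843×0.16×0.68 + 0.711208×0.16×0.32 = 0.239856
P(attitude-control fault | telemetry dropout) = 0.089106/0.239856 ≈ 0.3715

Now condition on the additional information:
P(telemetry dropout | ground-station outage) = 0.4652×0.84 + 0.711208×0.16 = 0.390768 + 0.113793 = 0.504561
The attitude-control fault-present share is 0.711208×0.16 = 0.113793.
P(attitude-control fault | telemetry dropout, ground-station outage) = 0.113793 / 0.504561 ≈ 0.2255
This is intercausal reasoning (explaining away): once ground-station outage accounts for the telemetry dropout, attitude-control fault becomes less likely.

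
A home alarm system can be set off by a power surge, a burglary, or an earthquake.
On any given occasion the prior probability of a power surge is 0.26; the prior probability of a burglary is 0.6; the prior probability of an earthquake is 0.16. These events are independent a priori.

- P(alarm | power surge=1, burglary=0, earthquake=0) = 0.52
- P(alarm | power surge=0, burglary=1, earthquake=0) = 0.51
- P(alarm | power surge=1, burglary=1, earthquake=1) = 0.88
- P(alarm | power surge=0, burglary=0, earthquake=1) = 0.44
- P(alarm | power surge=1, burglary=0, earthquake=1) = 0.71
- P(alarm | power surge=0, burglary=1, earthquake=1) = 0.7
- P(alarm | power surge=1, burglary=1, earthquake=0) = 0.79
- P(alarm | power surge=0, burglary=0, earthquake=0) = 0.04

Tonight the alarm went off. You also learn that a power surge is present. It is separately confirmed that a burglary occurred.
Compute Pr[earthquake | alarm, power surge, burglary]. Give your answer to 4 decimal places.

Pr[earthquake | alarm, power surge, burglary] ≈ 0.1750

Sum P(alarm|·) weighted by the priors over both values of earthquake:
  P(alarm | power surge, burglary) = 0.79·0.84 + 0.88·0.16
        = 0.663600 + 0.140800 = 0.804400
Keeping only the earthquake-present terms gives 0.140800, so
  P(earthquake | alarm, power surge, burglary) = 0.140800 / 0.804400 ≈ 0.1750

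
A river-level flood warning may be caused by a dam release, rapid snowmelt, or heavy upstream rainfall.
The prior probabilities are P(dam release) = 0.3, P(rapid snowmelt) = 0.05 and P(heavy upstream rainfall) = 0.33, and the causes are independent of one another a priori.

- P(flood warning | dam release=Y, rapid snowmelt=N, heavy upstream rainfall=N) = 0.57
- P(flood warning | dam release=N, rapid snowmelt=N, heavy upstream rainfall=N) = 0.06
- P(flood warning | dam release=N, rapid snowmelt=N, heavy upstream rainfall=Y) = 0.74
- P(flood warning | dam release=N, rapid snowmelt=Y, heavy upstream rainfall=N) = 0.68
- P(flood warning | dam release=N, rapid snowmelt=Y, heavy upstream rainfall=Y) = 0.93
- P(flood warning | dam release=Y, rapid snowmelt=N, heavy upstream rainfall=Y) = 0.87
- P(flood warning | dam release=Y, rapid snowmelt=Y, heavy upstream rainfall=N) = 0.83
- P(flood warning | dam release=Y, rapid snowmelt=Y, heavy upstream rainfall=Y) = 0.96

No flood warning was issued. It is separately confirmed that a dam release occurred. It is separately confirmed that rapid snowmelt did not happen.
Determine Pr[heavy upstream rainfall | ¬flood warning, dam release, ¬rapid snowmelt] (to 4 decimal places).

P(¬flood warning | dam release, ¬rapid snowmelt) = 0.43×0.67 + 0.13×0.33 = 0.288100 + 0.042900 = 0.331000
Restricting to configurations with heavy upstream rainfall present: 0.13×0.33 = 0.042900.
Hence the posterior is 0.042900/0.331000 ≈ 0.1296.

Pr[heavy upstream rainfall | ¬flood warning, dam release, ¬rapid snowmelt] ≈ 0.1296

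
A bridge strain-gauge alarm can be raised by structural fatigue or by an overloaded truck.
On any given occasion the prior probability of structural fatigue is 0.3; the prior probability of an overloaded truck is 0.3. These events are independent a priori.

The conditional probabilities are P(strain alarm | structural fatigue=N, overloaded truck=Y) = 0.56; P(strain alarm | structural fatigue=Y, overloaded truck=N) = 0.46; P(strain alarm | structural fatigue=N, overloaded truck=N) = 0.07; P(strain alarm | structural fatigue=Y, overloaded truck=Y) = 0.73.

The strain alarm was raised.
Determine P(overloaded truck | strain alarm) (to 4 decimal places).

For the numerator, keep only overloaded truck=true terms: 0.117600 + 0.065700 = 0.183300
The normalizing constant is 0.07·0.7·0.7 + 0.56·0.7·0.3 + 0.46·0.3·0.7 + 0.73·0.3·0.3 = 0.314200
P(overloaded truck | strain alarm) = 0.183300/0.314200 ≈ 0.5834

P(overloaded truck | strain alarm) ≈ 0.5834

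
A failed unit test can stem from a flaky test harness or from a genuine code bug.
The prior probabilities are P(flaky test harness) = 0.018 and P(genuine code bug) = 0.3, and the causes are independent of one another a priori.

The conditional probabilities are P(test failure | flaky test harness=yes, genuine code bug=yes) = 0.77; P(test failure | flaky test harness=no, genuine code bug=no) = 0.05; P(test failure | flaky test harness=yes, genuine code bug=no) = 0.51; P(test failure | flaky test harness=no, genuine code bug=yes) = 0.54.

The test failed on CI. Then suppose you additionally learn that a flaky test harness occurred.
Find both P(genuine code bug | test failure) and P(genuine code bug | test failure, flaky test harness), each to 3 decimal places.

P(genuine code bug | test failure) ≈ 0.800; P(genuine code bug | test failure, flaky test harness) ≈ 0.393

P(test failure) = 0.05·0.982·0.7 + 0.54·0.982·0.3 + 0.51·0.018·0.7 + 0.77·0.018·0.3 = 0.034370 + 0.159084 + 0.006426 + 0.004158 = 0.204038
The genuine code bug-present share is 0.159084 + 0.004158 = 0.163242.
So P(genuine code bug | test failure) = 0.163242/0.204038 ≈ 0.800.

Now also conditioning on flaky test harness=true:
P(test failure | flaky test harness) = 0.51×0.7 + 0.77×0.3 = 0.357000 + 0.231000 = 0.588000
Restricting to configurations with genuine code bug present: 0.77×0.3 = 0.231000.
Hence the posterior is 0.231000/0.588000 ≈ 0.393.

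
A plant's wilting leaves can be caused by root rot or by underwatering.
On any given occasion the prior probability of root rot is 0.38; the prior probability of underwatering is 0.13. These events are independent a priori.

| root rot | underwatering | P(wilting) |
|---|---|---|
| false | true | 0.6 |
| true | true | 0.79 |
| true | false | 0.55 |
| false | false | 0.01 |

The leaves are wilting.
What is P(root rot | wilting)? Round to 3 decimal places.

Weight on root rot=true, given the evidence: 0.181830 + 0.039026 = 0.220856
Normalizer over all consistent configurations: 0.01*0.62*0.87 + 0.6*0.62*0.13 + 0.55*0.38*0.87 + 0.79*0.38*0.13 = 0.274610
Posterior = 0.220856 / 0.274610 ≈ 0.804

P(root rot | wilting) ≈ 0.804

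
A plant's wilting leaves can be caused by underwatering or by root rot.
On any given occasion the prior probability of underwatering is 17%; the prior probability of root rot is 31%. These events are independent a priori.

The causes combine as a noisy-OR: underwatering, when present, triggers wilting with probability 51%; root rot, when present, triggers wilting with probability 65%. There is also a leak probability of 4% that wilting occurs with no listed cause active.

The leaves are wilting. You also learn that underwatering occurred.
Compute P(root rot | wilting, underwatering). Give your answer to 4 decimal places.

Under noisy-OR, P(wilting | causes) = 1 − (1−0.04)·∏(1−qᵢ) over the active causes.
Weight on root rot=true, given the evidence: 0.83536*0.31 = 0.258962
Denominator P(wilting | underwatering): 0.5296*0.69 + 0.83536*0.31 = 0.624386
P(root rot | wilting, underwatering) = 0.258962/0.624386 ≈ 0.4147

P(root rot | wilting, underwatering) ≈ 0.4147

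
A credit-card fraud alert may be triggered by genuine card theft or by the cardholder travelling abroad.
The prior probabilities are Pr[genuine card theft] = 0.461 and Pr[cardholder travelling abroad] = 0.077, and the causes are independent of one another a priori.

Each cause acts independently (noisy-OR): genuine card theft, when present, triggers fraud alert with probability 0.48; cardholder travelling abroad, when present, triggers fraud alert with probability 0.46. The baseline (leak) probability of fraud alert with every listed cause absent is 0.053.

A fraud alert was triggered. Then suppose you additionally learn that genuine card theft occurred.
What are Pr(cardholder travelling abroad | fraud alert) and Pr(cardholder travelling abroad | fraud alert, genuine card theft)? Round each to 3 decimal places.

Under noisy-OR, P(fraud alert | causes) = 1 − (1−0.053)·∏(1−qᵢ) over the active causes.
P(fraud alert) = 0.053×0.539×0.923 + 0.48862×0.539×0.077 + 0.50756×0.461×0.923 + 0.734082×0.461×0.077 = 0.026367 + 0.020279 + 0.215968 + 0.026058 = 0.288672
Restricting to configurations with cardholder travelling abroad present: 0.020279 + 0.026058 = 0.046337.
Hence the posterior is 0.046337/0.288672 ≈ 0.161.

Now also conditioning on genuine card theft=true:
For the numerator, keep only cardholder travelling abroad=true terms: 0.734082×0.077 = 0.056524
Denominator P(fraud alert | genuine card theft): 0.50756×0.923 + 0.734082×0.077 = 0.525002
P(cardholder travelling abroad | fraud alert, genuine card theft) = 0.056524/0.525002 ≈ 0.108
— genuine card theft explains away the evidence for cardholder travelling abroad.

Pr(cardholder travelling abroad | fraud alert) ≈ 0.161; Pr(cardholder travelling abroad | fraud alert, genuine card theft) ≈ 0.108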